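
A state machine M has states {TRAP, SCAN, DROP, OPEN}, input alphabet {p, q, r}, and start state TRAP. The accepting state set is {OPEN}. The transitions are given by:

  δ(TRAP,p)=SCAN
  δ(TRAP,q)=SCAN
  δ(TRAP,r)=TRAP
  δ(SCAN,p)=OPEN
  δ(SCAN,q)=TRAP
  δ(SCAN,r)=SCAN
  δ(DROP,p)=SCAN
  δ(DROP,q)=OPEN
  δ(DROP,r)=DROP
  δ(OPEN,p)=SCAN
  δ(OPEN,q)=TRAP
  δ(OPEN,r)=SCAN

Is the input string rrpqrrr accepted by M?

Trace: TRAP -r-> TRAP -r-> TRAP -p-> SCAN -q-> TRAP -r-> TRAP -r-> TRAP -r-> TRAP
End state TRAP is not accepting.

No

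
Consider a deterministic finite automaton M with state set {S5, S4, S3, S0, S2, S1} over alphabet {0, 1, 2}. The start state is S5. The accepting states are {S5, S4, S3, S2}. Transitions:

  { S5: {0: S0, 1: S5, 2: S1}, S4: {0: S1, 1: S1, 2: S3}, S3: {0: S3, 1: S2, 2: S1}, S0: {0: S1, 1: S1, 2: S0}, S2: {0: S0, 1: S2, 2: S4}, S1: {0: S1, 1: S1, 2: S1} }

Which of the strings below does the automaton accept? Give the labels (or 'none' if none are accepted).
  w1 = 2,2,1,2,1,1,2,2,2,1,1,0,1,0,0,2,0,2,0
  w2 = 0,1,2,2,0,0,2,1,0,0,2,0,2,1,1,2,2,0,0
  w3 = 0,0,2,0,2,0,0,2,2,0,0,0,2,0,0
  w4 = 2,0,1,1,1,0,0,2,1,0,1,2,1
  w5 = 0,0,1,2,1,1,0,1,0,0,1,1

none

w1:
  start at S5
  read '2': S5 → S1
  read '2': S1 → S1
  read '1': S1 → S1
  read '2': S1 → S1
  read '1': S1 → S1
  read '1': S1 → S1
  read '2': S1 → S1
  read '2': S1 → S1
  read '2': S1 → S1
  read '1': S1 → S1
  read '1': S1 → S1
  read '0': S1 → S1
  read '1': S1 → S1
  read '0': S1 → S1
  read '0': S1 → S1
  read '2': S1 → S1
  read '0': S1 → S1
  read '2': S1 → S1
  read '0': S1 → S1
  end S1, rejected
w2:
  start at S5
  read '0': S5 → S0
  read '1': S0 → S1
  read '2': S1 → S1
  read '2': S1 → S1
  read '0': S1 → S1
  read '0': S1 → S1
  read '2': S1 → S1
  read '1': S1 → S1
  read '0': S1 → S1
  read '0': S1 → S1
  read '2': S1 → S1
  read '0': S1 → S1
  read '2': S1 → S1
  read '1': S1 → S1
  read '1': S1 → S1
  read '2': S1 → S1
  read '2': S1 → S1
  read '0': S1 → S1
  read '0': S1 → S1
  end S1, rejected
w3:
  start at S5
  read '0': S5 → S0
  read '0': S0 → S1
  read '2': S1 → S1
  read '0': S1 → S1
  read '2': S1 → S1
  read '0': S1 → S1
  read '0': S1 → S1
  read '2': S1 → S1
  read '2': S1 → S1
  read '0': S1 → S1
  read '0': S1 → S1
  read '0': S1 → S1
  read '2': S1 → S1
  read '0': S1 → S1
  read '0': S1 → S1
  end S1, rejected
w4:
  start at S5
  read '2': S5 → S1
  read '0': S1 → S1
  read '1': S1 → S1
  read '1': S1 → S1
  read '1': S1 → S1
  read '0': S1 → S1
  read '0': S1 → S1
  read '2': S1 → S1
  read '1': S1 → S1
  read '0': S1 → S1
  read '1': S1 → S1
  read '2': S1 → S1
  read '1': S1 → S1
  end S1, rejected
w5:
  start at S5
  read '0': S5 → S0
  read '0': S0 → S1
  read '1': S1 → S1
  read '2': S1 → S1
  read '1': S1 → S1
  read '1': S1 → S1
  read '0': S1 → S1
  read '1': S1 → S1
  read '0': S1 → S1
  read '0': S1 → S1
  read '1': S1 → S1
  read '1': S1 → S1
  end S1, rejected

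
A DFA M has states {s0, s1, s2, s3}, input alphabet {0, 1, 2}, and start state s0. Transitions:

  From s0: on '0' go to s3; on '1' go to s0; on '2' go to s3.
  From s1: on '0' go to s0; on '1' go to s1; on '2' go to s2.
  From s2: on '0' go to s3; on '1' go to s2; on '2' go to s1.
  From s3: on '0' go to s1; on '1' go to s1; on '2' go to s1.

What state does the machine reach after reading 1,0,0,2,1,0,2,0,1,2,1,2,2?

Trace: s0 -1-> s0 -0-> s3 -0-> s1 -2-> s2 -1-> s2 -0-> s3 -2-> s1 -0-> s0 -1-> s0 -2-> s3 -1-> s1 -2-> s2 -2-> s1

s1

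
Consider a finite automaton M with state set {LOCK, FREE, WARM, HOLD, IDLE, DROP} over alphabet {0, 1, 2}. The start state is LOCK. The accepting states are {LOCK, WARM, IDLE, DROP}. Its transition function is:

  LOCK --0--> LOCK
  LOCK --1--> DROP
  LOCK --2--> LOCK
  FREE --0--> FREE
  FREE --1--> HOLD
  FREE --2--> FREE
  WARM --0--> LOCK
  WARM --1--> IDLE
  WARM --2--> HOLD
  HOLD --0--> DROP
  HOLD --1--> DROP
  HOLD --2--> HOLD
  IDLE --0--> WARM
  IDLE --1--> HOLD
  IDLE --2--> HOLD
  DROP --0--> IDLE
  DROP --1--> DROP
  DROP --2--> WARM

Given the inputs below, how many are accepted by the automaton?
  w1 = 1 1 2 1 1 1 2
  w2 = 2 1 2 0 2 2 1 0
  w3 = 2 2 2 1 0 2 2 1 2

w1: LOCK → DROP → DROP → WARM → IDLE → HOLD → DROP → WARM  → end WARM, accepted
w2: LOCK → LOCK → DROP → WARM → LOCK → LOCK → LOCK → DROP → IDLE  → end IDLE, accepted
w3: LOCK → LOCK → LOCK → LOCK → DROP → IDLE → HOLD → HOLD → DROP → WARM  → end WARM, accepted

3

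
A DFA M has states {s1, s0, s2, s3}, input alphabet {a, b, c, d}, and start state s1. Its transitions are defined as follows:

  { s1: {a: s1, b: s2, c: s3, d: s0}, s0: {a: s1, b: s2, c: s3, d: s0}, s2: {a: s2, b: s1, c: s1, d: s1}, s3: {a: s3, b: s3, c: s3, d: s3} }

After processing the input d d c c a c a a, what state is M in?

s1 → s0 → s0 → s3 → s3 → s3 → s3 → s3 → s3

s3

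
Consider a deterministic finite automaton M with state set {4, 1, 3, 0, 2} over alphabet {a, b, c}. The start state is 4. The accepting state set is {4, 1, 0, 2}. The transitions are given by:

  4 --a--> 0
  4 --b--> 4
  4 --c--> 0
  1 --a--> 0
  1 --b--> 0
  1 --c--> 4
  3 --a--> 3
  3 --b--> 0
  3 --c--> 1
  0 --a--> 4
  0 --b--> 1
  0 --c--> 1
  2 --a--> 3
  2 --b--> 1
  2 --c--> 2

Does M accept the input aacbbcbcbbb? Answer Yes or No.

start at 4
read 'a': 4 → 0
read 'a': 0 → 4
read 'c': 4 → 0
read 'b': 0 → 1
read 'b': 1 → 0
read 'c': 0 → 1
read 'b': 1 → 0
read 'c': 0 → 1
read 'b': 1 → 0
read 'b': 0 → 1
read 'b': 1 → 0
End state 0 is accepting.

Yes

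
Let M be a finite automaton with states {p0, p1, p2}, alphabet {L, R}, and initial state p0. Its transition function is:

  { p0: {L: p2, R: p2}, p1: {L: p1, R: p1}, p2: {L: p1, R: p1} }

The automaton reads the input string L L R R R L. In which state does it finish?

p1

start at p0
read 'L': p0 → p2
read 'L': p2 → p1
read 'R': p1 → p1
read 'R': p1 → p1
read 'R': p1 → p1
read 'L': p1 → p1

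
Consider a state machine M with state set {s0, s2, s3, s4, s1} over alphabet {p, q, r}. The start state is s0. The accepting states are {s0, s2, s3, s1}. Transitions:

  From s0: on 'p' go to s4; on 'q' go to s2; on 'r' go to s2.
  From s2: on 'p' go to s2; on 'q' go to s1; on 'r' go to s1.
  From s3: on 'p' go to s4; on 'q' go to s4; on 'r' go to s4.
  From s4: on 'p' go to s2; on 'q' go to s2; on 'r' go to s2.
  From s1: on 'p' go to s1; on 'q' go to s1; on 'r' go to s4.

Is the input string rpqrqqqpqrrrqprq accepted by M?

start at s0
read 'r': s0 → s2
read 'p': s2 → s2
read 'q': s2 → s1
read 'r': s1 → s4
read 'q': s4 → s2
read 'q': s2 → s1
read 'q': s1 → s1
read 'p': s1 → s1
read 'q': s1 → s1
read 'r': s1 → s4
read 'r': s4 → s2
read 'r': s2 → s1
read 'q': s1 → s1
read 'p': s1 → s1
read 'r': s1 → s4
read 'q': s4 → s2
End state s2 is accepting.

Yes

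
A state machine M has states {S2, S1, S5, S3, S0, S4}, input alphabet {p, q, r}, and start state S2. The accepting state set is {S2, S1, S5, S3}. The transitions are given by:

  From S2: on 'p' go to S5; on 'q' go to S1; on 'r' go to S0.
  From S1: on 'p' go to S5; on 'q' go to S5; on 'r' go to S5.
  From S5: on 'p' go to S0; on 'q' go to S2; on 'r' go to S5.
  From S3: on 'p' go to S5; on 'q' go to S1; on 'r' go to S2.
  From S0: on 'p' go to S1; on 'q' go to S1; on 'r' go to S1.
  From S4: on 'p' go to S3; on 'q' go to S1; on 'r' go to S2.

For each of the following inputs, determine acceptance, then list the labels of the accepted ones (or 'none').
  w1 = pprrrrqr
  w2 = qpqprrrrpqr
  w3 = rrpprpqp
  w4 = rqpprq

w2, w3, w4

w1: Trace: S2 -p-> S5 -p-> S0 -r-> S1 -r-> S5 -r-> S5 -r-> S5 -q-> S2 -r-> S0  → end S0, rejected
w2: Trace: S2 -q-> S1 -p-> S5 -q-> S2 -p-> S5 -r-> S5 -r-> S5 -r-> S5 -r-> S5 -p-> S0 -q-> S1 -r-> S5  → end S5, accepted
w3: Trace: S2 -r-> S0 -r-> S1 -p-> S5 -p-> S0 -r-> S1 -p-> S5 -q-> S2 -p-> S5  → end S5, accepted
w4: Trace: S2 -r-> S0 -q-> S1 -p-> S5 -p-> S0 -r-> S1 -q-> S5  → end S5, accepted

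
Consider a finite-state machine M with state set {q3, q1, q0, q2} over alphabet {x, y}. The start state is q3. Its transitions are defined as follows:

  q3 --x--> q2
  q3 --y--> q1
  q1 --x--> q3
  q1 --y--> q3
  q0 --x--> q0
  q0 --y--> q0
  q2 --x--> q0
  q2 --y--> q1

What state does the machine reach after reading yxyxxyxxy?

start at q3
read 'y': q3 → q1
read 'x': q1 → q3
read 'y': q3 → q1
read 'x': q1 → q3
read 'x': q3 → q2
read 'y': q2 → q1
read 'x': q1 → q3
read 'x': q3 → q2
read 'y': q2 → q1

q1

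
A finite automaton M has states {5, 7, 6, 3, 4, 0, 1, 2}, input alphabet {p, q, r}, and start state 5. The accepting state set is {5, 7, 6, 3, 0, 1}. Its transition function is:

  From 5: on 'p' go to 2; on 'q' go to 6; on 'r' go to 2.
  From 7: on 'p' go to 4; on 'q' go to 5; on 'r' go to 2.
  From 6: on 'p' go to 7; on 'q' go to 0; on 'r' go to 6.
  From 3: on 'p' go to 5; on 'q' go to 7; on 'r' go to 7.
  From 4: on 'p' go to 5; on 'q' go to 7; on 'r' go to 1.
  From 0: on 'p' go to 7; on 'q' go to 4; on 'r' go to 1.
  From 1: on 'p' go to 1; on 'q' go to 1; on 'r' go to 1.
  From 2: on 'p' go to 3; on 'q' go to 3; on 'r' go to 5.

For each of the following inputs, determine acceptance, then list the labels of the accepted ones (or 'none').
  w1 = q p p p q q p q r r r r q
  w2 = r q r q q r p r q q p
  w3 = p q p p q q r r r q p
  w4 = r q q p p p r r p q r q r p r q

w1: 5 → 6 → 7 → 4 → 5 → 6 → 0 → 7 → 5 → 2 → 5 → 2 → 5 → 6  → end 6, accepted
w2: 5 → 2 → 3 → 7 → 5 → 6 → 6 → 7 → 2 → 3 → 7 → 4  → end 4, rejected
w3: 5 → 2 → 3 → 5 → 2 → 3 → 7 → 2 → 5 → 2 → 3 → 5  → end 5, accepted
w4: 5 → 2 → 3 → 7 → 4 → 5 → 2 → 5 → 2 → 3 → 7 → 2 → 3 → 7 → 4 → 1 → 1  → end 1, accepted

w1, w3, w4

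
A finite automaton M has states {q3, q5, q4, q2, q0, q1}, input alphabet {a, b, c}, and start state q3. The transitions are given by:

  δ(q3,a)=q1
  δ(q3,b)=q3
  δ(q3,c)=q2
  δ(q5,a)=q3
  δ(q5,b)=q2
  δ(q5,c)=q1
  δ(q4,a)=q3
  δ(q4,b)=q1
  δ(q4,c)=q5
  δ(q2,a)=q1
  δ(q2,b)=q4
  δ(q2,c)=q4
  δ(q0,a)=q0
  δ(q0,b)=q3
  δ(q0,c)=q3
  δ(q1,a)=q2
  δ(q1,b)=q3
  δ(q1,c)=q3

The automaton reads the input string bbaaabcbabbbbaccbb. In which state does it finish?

q1

start at q3
read 'b': q3 → q3
read 'b': q3 → q3
read 'a': q3 → q1
read 'a': q1 → q2
read 'a': q2 → q1
read 'b': q1 → q3
read 'c': q3 → q2
read 'b': q2 → q4
read 'a': q4 → q3
read 'b': q3 → q3
read 'b': q3 → q3
read 'b': q3 → q3
read 'b': q3 → q3
read 'a': q3 → q1
read 'c': q1 → q3
read 'c': q3 → q2
read 'b': q2 → q4
read 'b': q4 → q1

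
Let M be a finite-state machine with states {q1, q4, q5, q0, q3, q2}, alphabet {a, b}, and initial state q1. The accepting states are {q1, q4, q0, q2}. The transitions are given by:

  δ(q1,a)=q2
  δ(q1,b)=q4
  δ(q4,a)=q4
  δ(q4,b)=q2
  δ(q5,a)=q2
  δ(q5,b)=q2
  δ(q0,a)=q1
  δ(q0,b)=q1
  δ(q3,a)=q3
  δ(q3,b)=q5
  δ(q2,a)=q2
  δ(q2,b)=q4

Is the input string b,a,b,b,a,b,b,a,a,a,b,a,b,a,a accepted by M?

q1 → q4 → q4 → q2 → q4 → q4 → q2 → q4 → q4 → q4 → q4 → q2 → q2 → q4 → q4 → q4
End state q4 is accepting.

Yes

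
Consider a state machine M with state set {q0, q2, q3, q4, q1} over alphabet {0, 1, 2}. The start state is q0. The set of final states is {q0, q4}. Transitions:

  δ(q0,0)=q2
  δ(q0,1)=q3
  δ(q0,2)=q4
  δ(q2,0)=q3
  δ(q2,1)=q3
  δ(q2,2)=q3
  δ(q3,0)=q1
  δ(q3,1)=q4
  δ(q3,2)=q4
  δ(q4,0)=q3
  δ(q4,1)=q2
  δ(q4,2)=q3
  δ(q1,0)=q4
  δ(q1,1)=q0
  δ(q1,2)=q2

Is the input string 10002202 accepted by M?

No

q0 → q3 → q1 → q4 → q3 → q4 → q3 → q1 → q2
End state q2 is not accepting.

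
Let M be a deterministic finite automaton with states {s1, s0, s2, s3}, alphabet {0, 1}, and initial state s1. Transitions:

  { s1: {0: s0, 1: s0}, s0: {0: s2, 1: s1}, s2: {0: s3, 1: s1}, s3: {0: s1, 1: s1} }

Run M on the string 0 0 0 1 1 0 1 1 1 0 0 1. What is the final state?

s1 → s0 → s2 → s3 → s1 → s0 → s2 → s1 → s0 → s1 → s0 → s2 → s1

s1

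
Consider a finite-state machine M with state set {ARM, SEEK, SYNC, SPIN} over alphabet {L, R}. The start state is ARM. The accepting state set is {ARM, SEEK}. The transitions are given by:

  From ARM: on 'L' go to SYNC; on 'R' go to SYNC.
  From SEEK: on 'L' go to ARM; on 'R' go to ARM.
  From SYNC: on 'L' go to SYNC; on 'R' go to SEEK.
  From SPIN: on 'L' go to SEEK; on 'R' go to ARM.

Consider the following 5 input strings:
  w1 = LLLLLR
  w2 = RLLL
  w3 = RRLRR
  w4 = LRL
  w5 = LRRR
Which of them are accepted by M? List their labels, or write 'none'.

w1, w3, w4

w1: ARM → SYNC → SYNC → SYNC → SYNC → SYNC → SEEK  → end SEEK, accepted
w2: ARM → SYNC → SYNC → SYNC → SYNC  → end SYNC, rejected
w3: ARM → SYNC → SEEK → ARM → SYNC → SEEK  → end SEEK, accepted
w4: ARM → SYNC → SEEK → ARM  → end ARM, accepted
w5: ARM → SYNC → SEEK → ARM → SYNC  → end SYNC, rejected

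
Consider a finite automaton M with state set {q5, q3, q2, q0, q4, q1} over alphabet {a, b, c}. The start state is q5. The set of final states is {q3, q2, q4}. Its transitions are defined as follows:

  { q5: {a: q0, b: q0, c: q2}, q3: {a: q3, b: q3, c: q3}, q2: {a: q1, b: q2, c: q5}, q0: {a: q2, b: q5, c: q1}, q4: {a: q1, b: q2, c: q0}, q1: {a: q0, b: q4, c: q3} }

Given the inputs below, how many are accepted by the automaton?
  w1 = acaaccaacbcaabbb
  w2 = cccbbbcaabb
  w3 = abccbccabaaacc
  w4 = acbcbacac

w1: q5 → q0 → q1 → q0 → q2 → q5 → q2 → q1 → q0 → q1 → q4 → q0 → q2 → q1 → q4 → q2 → q2  → end q2, accepted
w2: q5 → q2 → q5 → q2 → q2 → q2 → q2 → q5 → q0 → q2 → q2 → q2  → end q2, accepted
w3: q5 → q0 → q5 → q2 → q5 → q0 → q1 → q3 → q3 → q3 → q3 → q3 → q3 → q3 → q3  → end q3, accepted
w4: q5 → q0 → q1 → q4 → q0 → q5 → q0 → q1 → q0 → q1  → end q1, rejected

3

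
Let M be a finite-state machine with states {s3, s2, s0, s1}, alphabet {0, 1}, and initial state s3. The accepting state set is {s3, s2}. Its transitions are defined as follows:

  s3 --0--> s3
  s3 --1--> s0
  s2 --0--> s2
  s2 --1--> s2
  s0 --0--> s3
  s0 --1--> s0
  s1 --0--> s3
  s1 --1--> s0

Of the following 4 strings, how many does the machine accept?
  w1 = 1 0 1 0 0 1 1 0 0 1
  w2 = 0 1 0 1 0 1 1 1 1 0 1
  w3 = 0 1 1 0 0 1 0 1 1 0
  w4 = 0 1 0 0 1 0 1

1

w1:
  start at s3
  read '1': s3 → s0
  read '0': s0 → s3
  read '1': s3 → s0
  read '0': s0 → s3
  read '0': s3 → s3
  read '1': s3 → s0
  read '1': s0 → s0
  read '0': s0 → s3
  read '0': s3 → s3
  read '1': s3 → s0
  end s0, rejected
w2:
  start at s3
  read '0': s3 → s3
  read '1': s3 → s0
  read '0': s0 → s3
  read '1': s3 → s0
  read '0': s0 → s3
  read '1': s3 → s0
  read '1': s0 → s0
  read '1': s0 → s0
  read '1': s0 → s0
  read '0': s0 → s3
  read '1': s3 → s0
  end s0, rejected
w3:
  start at s3
  read '0': s3 → s3
  read '1': s3 → s0
  read '1': s0 → s0
  read '0': s0 → s3
  read '0': s3 → s3
  read '1': s3 → s0
  read '0': s0 → s3
  read '1': s3 → s0
  read '1': s0 → s0
  read '0': s0 → s3
  end s3, accepted
w4:
  start at s3
  read '0': s3 → s3
  read '1': s3 → s0
  read '0': s0 → s3
  read '0': s3 → s3
  read '1': s3 → s0
  read '0': s0 → s3
  read '1': s3 → s0
  end s0, rejected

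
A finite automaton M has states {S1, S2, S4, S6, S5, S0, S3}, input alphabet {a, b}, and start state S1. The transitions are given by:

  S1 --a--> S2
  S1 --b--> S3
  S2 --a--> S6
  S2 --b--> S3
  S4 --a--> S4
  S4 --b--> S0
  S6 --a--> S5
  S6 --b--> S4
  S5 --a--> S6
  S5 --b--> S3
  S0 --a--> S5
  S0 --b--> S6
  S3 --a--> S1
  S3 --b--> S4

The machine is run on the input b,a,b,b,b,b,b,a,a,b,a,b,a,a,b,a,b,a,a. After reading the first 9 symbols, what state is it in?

Trace: S1 -b-> S3 -a-> S1 -b-> S3 -b-> S4 -b-> S0 -b-> S6 -b-> S4 -a-> S4 -a-> S4
After 9 symbols: S4.

S4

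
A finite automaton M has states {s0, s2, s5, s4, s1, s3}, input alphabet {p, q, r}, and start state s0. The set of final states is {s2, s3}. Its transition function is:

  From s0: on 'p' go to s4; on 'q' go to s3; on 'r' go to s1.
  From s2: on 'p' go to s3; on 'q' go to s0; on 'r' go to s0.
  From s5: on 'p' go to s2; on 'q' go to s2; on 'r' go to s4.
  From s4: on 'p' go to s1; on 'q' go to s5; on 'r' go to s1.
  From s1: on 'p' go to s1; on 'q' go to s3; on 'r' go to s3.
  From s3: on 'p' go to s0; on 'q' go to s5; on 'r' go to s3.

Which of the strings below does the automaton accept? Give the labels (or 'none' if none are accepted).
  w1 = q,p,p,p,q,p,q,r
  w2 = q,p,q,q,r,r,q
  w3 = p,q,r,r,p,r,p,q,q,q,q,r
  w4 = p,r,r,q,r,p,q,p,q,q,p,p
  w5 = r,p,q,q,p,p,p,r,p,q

w1, w2, w4, w5

w1:
  start at s0
  read 'q': s0 → s3
  read 'p': s3 → s0
  read 'p': s0 → s4
  read 'p': s4 → s1
  read 'q': s1 → s3
  read 'p': s3 → s0
  read 'q': s0 → s3
  read 'r': s3 → s3
  end s3, accepted
w2:
  start at s0
  read 'q': s0 → s3
  read 'p': s3 → s0
  read 'q': s0 → s3
  read 'q': s3 → s5
  read 'r': s5 → s4
  read 'r': s4 → s1
  read 'q': s1 → s3
  end s3, accepted
w3:
  start at s0
  read 'p': s0 → s4
  read 'q': s4 → s5
  read 'r': s5 → s4
  read 'r': s4 → s1
  read 'p': s1 → s1
  read 'r': s1 → s3
  read 'p': s3 → s0
  read 'q': s0 → s3
  read 'q': s3 → s5
  read 'q': s5 → s2
  read 'q': s2 → s0
  read 'r': s0 → s1
  end s1, rejected
w4:
  start at s0
  read 'p': s0 → s4
  read 'r': s4 → s1
  read 'r': s1 → s3
  read 'q': s3 → s5
  read 'r': s5 → s4
  read 'p': s4 → s1
  read 'q': s1 → s3
  read 'p': s3 → s0
  read 'q': s0 → s3
  read 'q': s3 → s5
  read 'p': s5 → s2
  read 'p': s2 → s3
  end s3, accepted
w5:
  start at s0
  read 'r': s0 → s1
  read 'p': s1 → s1
  read 'q': s1 → s3
  read 'q': s3 → s5
  read 'p': s5 → s2
  read 'p': s2 → s3
  read 'p': s3 → s0
  read 'r': s0 → s1
  read 'p': s1 → s1
  read 'q': s1 → s3
  end s3, accepted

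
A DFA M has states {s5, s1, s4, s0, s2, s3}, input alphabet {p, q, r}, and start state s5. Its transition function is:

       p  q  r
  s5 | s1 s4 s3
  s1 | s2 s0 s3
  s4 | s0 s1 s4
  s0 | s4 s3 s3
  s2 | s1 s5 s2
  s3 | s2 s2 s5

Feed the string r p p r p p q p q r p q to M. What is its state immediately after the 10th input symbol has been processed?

Trace: s5 -r-> s3 -p-> s2 -p-> s1 -r-> s3 -p-> s2 -p-> s1 -q-> s0 -p-> s4 -q-> s1 -r-> s3
After 10 symbols: s3.

s3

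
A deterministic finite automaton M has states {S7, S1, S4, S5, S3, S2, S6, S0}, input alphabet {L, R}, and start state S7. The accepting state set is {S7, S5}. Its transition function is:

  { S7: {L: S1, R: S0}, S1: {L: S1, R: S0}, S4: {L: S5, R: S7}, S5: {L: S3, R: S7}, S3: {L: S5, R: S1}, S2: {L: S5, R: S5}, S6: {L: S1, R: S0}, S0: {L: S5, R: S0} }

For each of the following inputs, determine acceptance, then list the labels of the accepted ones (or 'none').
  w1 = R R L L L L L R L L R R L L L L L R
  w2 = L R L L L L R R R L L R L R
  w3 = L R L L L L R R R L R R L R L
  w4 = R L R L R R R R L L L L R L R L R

w1, w4

w1:
  start at S7
  read 'R': S7 → S0
  read 'R': S0 → S0
  read 'L': S0 → S5
  read 'L': S5 → S3
  read 'L': S3 → S5
  read 'L': S5 → S3
  read 'L': S3 → S5
  read 'R': S5 → S7
  read 'L': S7 → S1
  read 'L': S1 → S1
  read 'R': S1 → S0
  read 'R': S0 → S0
  read 'L': S0 → S5
  read 'L': S5 → S3
  read 'L': S3 → S5
  read 'L': S5 → S3
  read 'L': S3 → S5
  read 'R': S5 → S7
  end S7, accepted
w2:
  start at S7
  read 'L': S7 → S1
  read 'R': S1 → S0
  read 'L': S0 → S5
  read 'L': S5 → S3
  read 'L': S3 → S5
  read 'L': S5 → S3
  read 'R': S3 → S1
  read 'R': S1 → S0
  read 'R': S0 → S0
  read 'L': S0 → S5
  read 'L': S5 → S3
  read 'R': S3 → S1
  read 'L': S1 → S1
  read 'R': S1 → S0
  end S0, rejected
w3:
  start at S7
  read 'L': S7 → S1
  read 'R': S1 → S0
  read 'L': S0 → S5
  read 'L': S5 → S3
  read 'L': S3 → S5
  read 'L': S5 → S3
  read 'R': S3 → S1
  read 'R': S1 → S0
  read 'R': S0 → S0
  read 'L': S0 → S5
  read 'R': S5 → S7
  read 'R': S7 → S0
  read 'L': S0 → S5
  read 'R': S5 → S7
  read 'L': S7 → S1
  end S1, rejected
w4:
  start at S7
  read 'R': S7 → S0
  read 'L': S0 → S5
  read 'R': S5 → S7
  read 'L': S7 → S1
  read 'R': S1 → S0
  read 'R': S0 → S0
  read 'R': S0 → S0
  read 'R': S0 → S0
  read 'L': S0 → S5
  read 'L': S5 → S3
  read 'L': S3 → S5
  read 'L': S5 → S3
  read 'R': S3 → S1
  read 'L': S1 → S1
  read 'R': S1 → S0
  read 'L': S0 → S5
  read 'R': S5 → S7
  end S7, accepted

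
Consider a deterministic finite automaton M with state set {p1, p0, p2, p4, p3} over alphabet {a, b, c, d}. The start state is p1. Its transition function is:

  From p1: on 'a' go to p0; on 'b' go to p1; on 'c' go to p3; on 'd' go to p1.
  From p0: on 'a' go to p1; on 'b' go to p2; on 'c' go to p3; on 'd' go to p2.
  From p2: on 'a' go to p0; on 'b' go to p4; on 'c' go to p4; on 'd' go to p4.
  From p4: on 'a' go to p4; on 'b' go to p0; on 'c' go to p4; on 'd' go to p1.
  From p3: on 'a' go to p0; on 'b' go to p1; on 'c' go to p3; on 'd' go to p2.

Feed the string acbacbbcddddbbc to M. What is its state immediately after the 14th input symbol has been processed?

p1

Trace: p1 -a-> p0 -c-> p3 -b-> p1 -a-> p0 -c-> p3 -b-> p1 -b-> p1 -c-> p3 -d-> p2 -d-> p4 -d-> p1 -d-> p1 -b-> p1 -b-> p1
After 14 symbols: p1.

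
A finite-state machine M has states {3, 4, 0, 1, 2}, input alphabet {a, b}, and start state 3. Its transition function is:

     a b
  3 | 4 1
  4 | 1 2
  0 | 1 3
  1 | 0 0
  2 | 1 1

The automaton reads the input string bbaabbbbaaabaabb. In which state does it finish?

3 → 1 → 0 → 1 → 0 → 3 → 1 → 0 → 3 → 4 → 1 → 0 → 3 → 4 → 1 → 0 → 3

3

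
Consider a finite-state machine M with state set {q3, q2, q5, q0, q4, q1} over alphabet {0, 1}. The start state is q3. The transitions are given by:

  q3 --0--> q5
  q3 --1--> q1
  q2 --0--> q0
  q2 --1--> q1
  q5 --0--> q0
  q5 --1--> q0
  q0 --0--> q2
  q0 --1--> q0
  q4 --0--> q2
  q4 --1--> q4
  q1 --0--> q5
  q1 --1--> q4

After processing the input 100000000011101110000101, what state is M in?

q3 → q1 → q5 → q0 → q2 → q0 → q2 → q0 → q2 → q0 → q2 → q1 → q4 → q4 → q2 → q1 → q4 → q4 → q2 → q0 → q2 → q0 → q0 → q2 → q1

q1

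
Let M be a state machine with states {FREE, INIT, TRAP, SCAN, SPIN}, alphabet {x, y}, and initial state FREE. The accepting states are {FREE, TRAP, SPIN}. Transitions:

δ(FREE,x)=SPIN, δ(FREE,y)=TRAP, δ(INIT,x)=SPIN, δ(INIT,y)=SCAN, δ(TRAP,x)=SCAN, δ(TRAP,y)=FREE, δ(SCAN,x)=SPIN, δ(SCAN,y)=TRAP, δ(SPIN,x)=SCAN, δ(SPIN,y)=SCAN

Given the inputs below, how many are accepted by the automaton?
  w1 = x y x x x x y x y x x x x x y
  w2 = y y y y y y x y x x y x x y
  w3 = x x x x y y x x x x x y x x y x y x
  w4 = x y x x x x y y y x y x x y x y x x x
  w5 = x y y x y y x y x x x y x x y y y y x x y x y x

2

w1: FREE → SPIN → SCAN → SPIN → SCAN → SPIN → SCAN → TRAP → SCAN → TRAP → SCAN → SPIN → SCAN → SPIN → SCAN → TRAP  → end TRAP, accepted
w2: FREE → TRAP → FREE → TRAP → FREE → TRAP → FREE → SPIN → SCAN → SPIN → SCAN → TRAP → SCAN → SPIN → SCAN  → end SCAN, rejected
w3: FREE → SPIN → SCAN → SPIN → SCAN → TRAP → FREE → SPIN → SCAN → SPIN → SCAN → SPIN → SCAN → SPIN → SCAN → TRAP → SCAN → TRAP → SCAN  → end SCAN, rejected
w4: FREE → SPIN → SCAN → SPIN → SCAN → SPIN → SCAN → TRAP → FREE → TRAP → SCAN → TRAP → SCAN → SPIN → SCAN → SPIN → SCAN → SPIN → SCAN → SPIN  → end SPIN, accepted
w5: FREE → SPIN → SCAN → TRAP → SCAN → TRAP → FREE → SPIN → SCAN → SPIN → SCAN → SPIN → SCAN → SPIN → SCAN → TRAP → FREE → TRAP → FREE → SPIN → SCAN → TRAP → SCAN → TRAP → SCAN  → end SCAN, rejected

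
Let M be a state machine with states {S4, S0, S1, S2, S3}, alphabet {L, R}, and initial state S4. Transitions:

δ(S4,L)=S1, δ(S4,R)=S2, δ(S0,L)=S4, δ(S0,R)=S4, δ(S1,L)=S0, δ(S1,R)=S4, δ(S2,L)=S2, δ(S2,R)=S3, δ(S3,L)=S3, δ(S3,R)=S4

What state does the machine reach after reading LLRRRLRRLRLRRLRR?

start at S4
read 'L': S4 → S1
read 'L': S1 → S0
read 'R': S0 → S4
read 'R': S4 → S2
read 'R': S2 → S3
read 'L': S3 → S3
read 'R': S3 → S4
read 'R': S4 → S2
read 'L': S2 → S2
read 'R': S2 → S3
read 'L': S3 → S3
read 'R': S3 → S4
read 'R': S4 → S2
read 'L': S2 → S2
read 'R': S2 → S3
read 'R': S3 → S4

S4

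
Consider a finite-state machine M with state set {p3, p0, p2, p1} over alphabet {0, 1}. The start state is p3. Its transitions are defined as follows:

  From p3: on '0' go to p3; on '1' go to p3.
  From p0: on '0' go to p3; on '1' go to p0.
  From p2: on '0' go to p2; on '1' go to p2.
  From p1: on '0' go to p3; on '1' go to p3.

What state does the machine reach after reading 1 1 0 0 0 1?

start at p3
read '1': p3 → p3
read '1': p3 → p3
read '0': p3 → p3
read '0': p3 → p3
read '0': p3 → p3
read '1': p3 → p3

p3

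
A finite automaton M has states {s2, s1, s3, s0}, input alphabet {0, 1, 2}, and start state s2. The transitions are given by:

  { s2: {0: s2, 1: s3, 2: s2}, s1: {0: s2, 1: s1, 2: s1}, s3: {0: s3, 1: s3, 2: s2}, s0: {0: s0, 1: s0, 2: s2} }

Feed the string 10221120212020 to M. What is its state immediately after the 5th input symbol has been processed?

s3

Trace: s2 -1-> s3 -0-> s3 -2-> s2 -2-> s2 -1-> s3
After 5 symbols: s3.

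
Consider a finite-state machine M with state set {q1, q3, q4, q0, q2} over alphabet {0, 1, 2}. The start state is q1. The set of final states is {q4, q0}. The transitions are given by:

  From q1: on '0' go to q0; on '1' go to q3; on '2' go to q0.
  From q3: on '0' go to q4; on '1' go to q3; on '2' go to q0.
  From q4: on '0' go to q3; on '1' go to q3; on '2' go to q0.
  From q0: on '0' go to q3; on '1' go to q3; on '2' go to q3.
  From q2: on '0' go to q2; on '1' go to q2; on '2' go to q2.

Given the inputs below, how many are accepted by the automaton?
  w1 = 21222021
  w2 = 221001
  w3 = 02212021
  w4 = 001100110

1

w1: q1 → q0 → q3 → q0 → q3 → q0 → q3 → q0 → q3  → end q3, rejected
w2: q1 → q0 → q3 → q3 → q4 → q3 → q3  → end q3, rejected
w3: q1 → q0 → q3 → q0 → q3 → q0 → q3 → q0 → q3  → end q3, rejected
w4: q1 → q0 → q3 → q3 → q3 → q4 → q3 → q3 → q3 → q4  → end q4, accepted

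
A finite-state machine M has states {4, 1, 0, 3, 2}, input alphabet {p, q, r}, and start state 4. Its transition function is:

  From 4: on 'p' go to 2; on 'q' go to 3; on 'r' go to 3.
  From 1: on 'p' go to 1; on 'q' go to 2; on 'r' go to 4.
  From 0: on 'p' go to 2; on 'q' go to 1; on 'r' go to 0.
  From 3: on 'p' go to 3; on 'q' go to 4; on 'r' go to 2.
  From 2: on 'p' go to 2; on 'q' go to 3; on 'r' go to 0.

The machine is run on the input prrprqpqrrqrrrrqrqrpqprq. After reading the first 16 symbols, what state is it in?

4 → 2 → 0 → 0 → 2 → 0 → 1 → 1 → 2 → 0 → 0 → 1 → 4 → 3 → 2 → 0 → 1
After 16 symbols: 1.

1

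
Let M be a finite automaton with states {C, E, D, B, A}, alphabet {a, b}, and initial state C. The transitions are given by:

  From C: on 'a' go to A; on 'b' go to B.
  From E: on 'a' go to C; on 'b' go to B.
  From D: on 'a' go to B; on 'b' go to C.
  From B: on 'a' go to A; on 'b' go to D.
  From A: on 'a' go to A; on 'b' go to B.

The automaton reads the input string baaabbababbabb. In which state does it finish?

Trace: C -b-> B -a-> A -a-> A -a-> A -b-> B -b-> D -a-> B -b-> D -a-> B -b-> D -b-> C -a-> A -b-> B -b-> D

D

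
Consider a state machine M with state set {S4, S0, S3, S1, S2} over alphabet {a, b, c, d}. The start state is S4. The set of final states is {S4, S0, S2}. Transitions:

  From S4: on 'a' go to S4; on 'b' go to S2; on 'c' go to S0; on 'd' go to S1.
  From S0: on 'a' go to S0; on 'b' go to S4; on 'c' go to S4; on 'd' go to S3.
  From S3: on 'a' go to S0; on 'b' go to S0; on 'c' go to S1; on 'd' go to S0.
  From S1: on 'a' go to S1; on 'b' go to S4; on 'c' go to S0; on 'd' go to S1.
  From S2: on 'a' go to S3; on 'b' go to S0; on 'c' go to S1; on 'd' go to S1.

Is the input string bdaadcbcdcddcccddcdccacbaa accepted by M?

Trace: S4 -b-> S2 -d-> S1 -a-> S1 -a-> S1 -d-> S1 -c-> S0 -b-> S4 -c-> S0 -d-> S3 -c-> S1 -d-> S1 -d-> S1 -c-> S0 -c-> S4 -c-> S0 -d-> S3 -d-> S0 -c-> S4 -d-> S1 -c-> S0 -c-> S4 -a-> S4 -c-> S0 -b-> S4 -a-> S4 -a-> S4
End state S4 is accepting.

Yes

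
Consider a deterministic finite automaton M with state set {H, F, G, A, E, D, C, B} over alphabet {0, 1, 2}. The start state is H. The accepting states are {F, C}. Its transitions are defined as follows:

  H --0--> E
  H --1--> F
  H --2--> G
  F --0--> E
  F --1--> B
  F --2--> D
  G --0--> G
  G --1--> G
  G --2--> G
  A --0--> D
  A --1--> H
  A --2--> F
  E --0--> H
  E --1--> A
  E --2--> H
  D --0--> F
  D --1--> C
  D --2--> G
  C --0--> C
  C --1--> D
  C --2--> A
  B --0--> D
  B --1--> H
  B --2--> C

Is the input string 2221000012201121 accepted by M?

No

Trace: H -2-> G -2-> G -2-> G -1-> G -0-> G -0-> G -0-> G -0-> G -1-> G -2-> G -2-> G -0-> G -1-> G -1-> G -2-> G -1-> G
End state G is not accepting.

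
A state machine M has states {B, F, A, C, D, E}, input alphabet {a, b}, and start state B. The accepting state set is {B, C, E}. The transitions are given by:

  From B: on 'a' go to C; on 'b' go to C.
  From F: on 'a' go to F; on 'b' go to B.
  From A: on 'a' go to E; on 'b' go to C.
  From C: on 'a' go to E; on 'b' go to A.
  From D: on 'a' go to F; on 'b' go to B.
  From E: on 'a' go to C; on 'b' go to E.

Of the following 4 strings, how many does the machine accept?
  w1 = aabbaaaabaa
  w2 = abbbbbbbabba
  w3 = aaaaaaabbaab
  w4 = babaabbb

3

w1: B → C → E → E → E → C → E → C → E → E → C → E  → end E, accepted
w2: B → C → A → C → A → C → A → C → A → E → E → E → C  → end C, accepted
w3: B → C → E → C → E → C → E → C → A → C → E → C → A  → end A, rejected
w4: B → C → E → E → C → E → E → E → E  → end E, accepted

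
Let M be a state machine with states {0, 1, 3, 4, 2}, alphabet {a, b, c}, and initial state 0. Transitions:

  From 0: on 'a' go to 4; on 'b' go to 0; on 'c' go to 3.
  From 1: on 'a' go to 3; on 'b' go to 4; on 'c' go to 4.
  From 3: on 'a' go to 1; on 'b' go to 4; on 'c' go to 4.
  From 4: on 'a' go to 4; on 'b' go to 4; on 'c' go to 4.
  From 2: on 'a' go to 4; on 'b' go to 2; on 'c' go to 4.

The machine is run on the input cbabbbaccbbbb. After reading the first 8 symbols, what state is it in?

4

start at 0
read 'c': 0 → 3
read 'b': 3 → 4
read 'a': 4 → 4
read 'b': 4 → 4
read 'b': 4 → 4
read 'b': 4 → 4
read 'a': 4 → 4
read 'c': 4 → 4
After 8 symbols: 4.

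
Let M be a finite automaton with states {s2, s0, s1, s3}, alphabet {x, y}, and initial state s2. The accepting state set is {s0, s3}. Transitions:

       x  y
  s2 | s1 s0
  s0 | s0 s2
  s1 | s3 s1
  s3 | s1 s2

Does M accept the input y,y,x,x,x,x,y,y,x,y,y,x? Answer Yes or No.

Trace: s2 -y-> s0 -y-> s2 -x-> s1 -x-> s3 -x-> s1 -x-> s3 -y-> s2 -y-> s0 -x-> s0 -y-> s2 -y-> s0 -x-> s0
End state s0 is accepting.

Yes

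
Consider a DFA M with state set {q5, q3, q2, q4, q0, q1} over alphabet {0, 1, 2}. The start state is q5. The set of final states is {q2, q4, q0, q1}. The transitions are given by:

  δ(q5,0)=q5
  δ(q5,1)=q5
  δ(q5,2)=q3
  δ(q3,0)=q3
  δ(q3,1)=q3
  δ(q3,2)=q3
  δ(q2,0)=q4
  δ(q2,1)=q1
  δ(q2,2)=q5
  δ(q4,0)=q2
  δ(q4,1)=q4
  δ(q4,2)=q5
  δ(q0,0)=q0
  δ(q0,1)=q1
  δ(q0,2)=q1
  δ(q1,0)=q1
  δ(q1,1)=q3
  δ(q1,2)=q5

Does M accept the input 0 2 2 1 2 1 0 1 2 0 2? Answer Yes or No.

q5 → q5 → q3 → q3 → q3 → q3 → q3 → q3 → q3 → q3 → q3 → q3
End state q3 is not accepting.

No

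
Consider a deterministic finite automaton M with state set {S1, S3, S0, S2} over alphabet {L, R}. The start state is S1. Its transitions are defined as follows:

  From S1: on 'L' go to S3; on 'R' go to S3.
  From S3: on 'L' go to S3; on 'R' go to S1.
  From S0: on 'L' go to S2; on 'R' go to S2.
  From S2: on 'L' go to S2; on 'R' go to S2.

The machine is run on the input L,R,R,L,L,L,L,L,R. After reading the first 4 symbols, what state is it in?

S3

start at S1
read 'L': S1 → S3
read 'R': S3 → S1
read 'R': S1 → S3
read 'L': S3 → S3
After 4 symbols: S3.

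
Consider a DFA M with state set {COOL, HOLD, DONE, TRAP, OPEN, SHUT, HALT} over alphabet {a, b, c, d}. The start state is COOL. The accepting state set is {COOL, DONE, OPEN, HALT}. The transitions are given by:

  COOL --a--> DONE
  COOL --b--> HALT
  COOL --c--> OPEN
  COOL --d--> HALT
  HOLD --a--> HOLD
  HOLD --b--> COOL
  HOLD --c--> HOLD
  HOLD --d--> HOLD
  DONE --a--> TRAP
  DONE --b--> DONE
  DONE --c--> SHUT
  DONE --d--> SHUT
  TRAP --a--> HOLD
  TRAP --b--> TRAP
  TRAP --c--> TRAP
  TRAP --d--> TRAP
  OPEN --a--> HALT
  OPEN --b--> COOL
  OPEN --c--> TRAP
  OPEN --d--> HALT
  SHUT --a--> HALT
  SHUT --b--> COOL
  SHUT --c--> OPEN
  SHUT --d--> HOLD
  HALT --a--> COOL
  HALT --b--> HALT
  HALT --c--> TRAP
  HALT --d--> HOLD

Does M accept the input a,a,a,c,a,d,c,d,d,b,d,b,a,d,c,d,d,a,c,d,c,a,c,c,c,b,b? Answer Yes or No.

Yes

start at COOL
read 'a': COOL → DONE
read 'a': DONE → TRAP
read 'a': TRAP → HOLD
read 'c': HOLD → HOLD
read 'a': HOLD → HOLD
read 'd': HOLD → HOLD
read 'c': HOLD → HOLD
read 'd': HOLD → HOLD
read 'd': HOLD → HOLD
read 'b': HOLD → COOL
read 'd': COOL → HALT
read 'b': HALT → HALT
read 'a': HALT → COOL
read 'd': COOL → HALT
read 'c': HALT → TRAP
read 'd': TRAP → TRAP
read 'd': TRAP → TRAP
read 'a': TRAP → HOLD
read 'c': HOLD → HOLD
read 'd': HOLD → HOLD
read 'c': HOLD → HOLD
read 'a': HOLD → HOLD
read 'c': HOLD → HOLD
read 'c': HOLD → HOLD
read 'c': HOLD → HOLD
read 'b': HOLD → COOL
read 'b': COOL → HALT
End state HALT is accepting.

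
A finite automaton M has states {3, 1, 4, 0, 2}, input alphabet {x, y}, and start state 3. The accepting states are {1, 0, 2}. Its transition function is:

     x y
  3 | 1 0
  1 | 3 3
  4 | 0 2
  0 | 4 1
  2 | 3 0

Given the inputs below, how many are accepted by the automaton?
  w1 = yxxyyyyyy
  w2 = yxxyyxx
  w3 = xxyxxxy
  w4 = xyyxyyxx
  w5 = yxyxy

w1: Trace: 3 -y-> 0 -x-> 4 -x-> 0 -y-> 1 -y-> 3 -y-> 0 -y-> 1 -y-> 3 -y-> 0  → end 0, accepted
w2: Trace: 3 -y-> 0 -x-> 4 -x-> 0 -y-> 1 -y-> 3 -x-> 1 -x-> 3  → end 3, rejected
w3: Trace: 3 -x-> 1 -x-> 3 -y-> 0 -x-> 4 -x-> 0 -x-> 4 -y-> 2  → end 2, accepted
w4: Trace: 3 -x-> 1 -y-> 3 -y-> 0 -x-> 4 -y-> 2 -y-> 0 -x-> 4 -x-> 0  → end 0, accepted
w5: Trace: 3 -y-> 0 -x-> 4 -y-> 2 -x-> 3 -y-> 0  → end 0, accepted

4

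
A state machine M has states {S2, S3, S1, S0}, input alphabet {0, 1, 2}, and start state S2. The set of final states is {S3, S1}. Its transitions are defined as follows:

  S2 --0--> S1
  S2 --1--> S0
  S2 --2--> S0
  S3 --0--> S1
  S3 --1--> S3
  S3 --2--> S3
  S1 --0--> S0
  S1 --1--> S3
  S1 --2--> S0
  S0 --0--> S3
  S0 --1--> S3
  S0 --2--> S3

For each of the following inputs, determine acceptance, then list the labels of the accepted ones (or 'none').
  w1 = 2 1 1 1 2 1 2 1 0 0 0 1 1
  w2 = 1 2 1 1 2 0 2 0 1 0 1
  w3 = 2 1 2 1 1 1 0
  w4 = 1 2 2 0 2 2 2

w1, w2, w3, w4

w1: Trace: S2 -2-> S0 -1-> S3 -1-> S3 -1-> S3 -2-> S3 -1-> S3 -2-> S3 -1-> S3 -0-> S1 -0-> S0 -0-> S3 -1-> S3 -1-> S3  → end S3, accepted
w2: Trace: S2 -1-> S0 -2-> S3 -1-> S3 -1-> S3 -2-> S3 -0-> S1 -2-> S0 -0-> S3 -1-> S3 -0-> S1 -1-> S3  → end S3, accepted
w3: Trace: S2 -2-> S0 -1-> S3 -2-> S3 -1-> S3 -1-> S3 -1-> S3 -0-> S1  → end S1, accepted
w4: Trace: S2 -1-> S0 -2-> S3 -2-> S3 -0-> S1 -2-> S0 -2-> S3 -2-> S3  → end S3, accepted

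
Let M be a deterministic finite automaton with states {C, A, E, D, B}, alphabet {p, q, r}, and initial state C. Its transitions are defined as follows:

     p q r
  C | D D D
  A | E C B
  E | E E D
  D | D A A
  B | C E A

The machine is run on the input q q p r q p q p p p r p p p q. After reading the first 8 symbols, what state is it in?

Trace: C -q-> D -q-> A -p-> E -r-> D -q-> A -p-> E -q-> E -p-> E
After 8 symbols: E.

E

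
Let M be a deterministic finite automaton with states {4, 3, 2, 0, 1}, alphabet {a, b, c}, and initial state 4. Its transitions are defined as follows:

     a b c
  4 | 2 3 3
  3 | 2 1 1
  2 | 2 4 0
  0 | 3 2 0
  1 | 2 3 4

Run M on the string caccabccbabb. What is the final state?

Trace: 4 -c-> 3 -a-> 2 -c-> 0 -c-> 0 -a-> 3 -b-> 1 -c-> 4 -c-> 3 -b-> 1 -a-> 2 -b-> 4 -b-> 3

3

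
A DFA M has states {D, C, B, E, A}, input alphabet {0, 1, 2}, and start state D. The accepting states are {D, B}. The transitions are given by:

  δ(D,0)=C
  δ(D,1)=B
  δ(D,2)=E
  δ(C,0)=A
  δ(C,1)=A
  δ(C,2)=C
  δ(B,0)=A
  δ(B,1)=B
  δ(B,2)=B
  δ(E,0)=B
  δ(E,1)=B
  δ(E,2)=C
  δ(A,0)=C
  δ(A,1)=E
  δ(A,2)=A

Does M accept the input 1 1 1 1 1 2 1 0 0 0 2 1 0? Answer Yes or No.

start at D
read '1': D → B
read '1': B → B
read '1': B → B
read '1': B → B
read '1': B → B
read '2': B → B
read '1': B → B
read '0': B → A
read '0': A → C
read '0': C → A
read '2': A → A
read '1': A → E
read '0': E → B
End state B is accepting.

Yes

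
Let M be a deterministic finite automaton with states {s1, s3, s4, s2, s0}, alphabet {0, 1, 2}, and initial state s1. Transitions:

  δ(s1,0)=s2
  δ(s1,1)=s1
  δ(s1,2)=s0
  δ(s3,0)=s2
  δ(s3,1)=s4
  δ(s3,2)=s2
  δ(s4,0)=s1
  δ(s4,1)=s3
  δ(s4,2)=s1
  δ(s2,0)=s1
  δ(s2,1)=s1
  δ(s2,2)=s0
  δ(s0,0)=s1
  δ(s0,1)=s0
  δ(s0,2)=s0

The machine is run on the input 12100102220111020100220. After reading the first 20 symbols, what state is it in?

s1

Trace: s1 -1-> s1 -2-> s0 -1-> s0 -0-> s1 -0-> s2 -1-> s1 -0-> s2 -2-> s0 -2-> s0 -2-> s0 -0-> s1 -1-> s1 -1-> s1 -1-> s1 -0-> s2 -2-> s0 -0-> s1 -1-> s1 -0-> s2 -0-> s1
After 20 symbols: s1.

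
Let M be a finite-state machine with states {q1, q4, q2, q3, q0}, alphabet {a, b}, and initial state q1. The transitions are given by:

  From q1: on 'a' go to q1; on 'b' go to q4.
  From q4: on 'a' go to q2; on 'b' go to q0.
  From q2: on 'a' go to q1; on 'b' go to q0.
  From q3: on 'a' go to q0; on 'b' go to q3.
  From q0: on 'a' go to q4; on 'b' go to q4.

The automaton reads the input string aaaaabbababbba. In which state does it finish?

Trace: q1 -a-> q1 -a-> q1 -a-> q1 -a-> q1 -a-> q1 -b-> q4 -b-> q0 -a-> q4 -b-> q0 -a-> q4 -b-> q0 -b-> q4 -b-> q0 -a-> q4

q4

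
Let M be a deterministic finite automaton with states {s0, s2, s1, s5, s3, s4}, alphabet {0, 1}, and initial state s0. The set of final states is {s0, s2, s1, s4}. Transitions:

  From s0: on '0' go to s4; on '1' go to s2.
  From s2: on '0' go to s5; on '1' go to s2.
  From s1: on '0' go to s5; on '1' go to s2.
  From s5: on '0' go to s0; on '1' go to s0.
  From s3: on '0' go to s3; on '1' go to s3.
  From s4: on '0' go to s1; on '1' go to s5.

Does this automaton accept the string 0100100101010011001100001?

Yes

Trace: s0 -0-> s4 -1-> s5 -0-> s0 -0-> s4 -1-> s5 -0-> s0 -0-> s4 -1-> s5 -0-> s0 -1-> s2 -0-> s5 -1-> s0 -0-> s4 -0-> s1 -1-> s2 -1-> s2 -0-> s5 -0-> s0 -1-> s2 -1-> s2 -0-> s5 -0-> s0 -0-> s4 -0-> s1 -1-> s2
End state s2 is accepting.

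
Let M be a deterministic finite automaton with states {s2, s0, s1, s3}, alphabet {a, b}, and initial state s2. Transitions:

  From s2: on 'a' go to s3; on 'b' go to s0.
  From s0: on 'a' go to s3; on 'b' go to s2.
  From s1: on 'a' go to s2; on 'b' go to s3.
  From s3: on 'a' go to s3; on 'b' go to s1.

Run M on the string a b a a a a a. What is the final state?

s3

start at s2
read 'a': s2 → s3
read 'b': s3 → s1
read 'a': s1 → s2
read 'a': s2 → s3
read 'a': s3 → s3
read 'a': s3 → s3
read 'a': s3 → s3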